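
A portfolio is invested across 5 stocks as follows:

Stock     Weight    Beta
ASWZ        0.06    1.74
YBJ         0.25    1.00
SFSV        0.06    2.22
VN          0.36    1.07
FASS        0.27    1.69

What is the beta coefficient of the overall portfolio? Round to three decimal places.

1.329

β_P = Σ w_i β_i = 0.06×1.74 + 0.25×1.00 + 0.06×2.22 + 0.36×1.07 + 0.27×1.69 = 1.3291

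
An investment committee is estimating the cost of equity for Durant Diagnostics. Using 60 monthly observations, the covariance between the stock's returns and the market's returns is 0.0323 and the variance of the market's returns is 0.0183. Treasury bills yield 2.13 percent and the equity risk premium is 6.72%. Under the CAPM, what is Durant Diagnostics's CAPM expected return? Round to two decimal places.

13.99%

β = Cov(R_i, R_m) / Var(R_m) = 0.0323 / 0.0183 = 1.7650
E(R) = R_f + β × MRP = 2.13% + 1.7650 × 6.72% = 13.99%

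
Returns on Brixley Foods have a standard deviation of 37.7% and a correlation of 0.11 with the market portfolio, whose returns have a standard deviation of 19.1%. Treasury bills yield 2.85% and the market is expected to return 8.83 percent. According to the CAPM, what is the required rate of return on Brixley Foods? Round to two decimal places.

β = ρ × σ_i / σ_m = 0.11 × 37.7% / 19.1% = 0.2171
MRP = 8.83% − 2.85% = 5.98%
E(R) = 2.85% + 0.2171 × 5.98% = 4.15%

4.15%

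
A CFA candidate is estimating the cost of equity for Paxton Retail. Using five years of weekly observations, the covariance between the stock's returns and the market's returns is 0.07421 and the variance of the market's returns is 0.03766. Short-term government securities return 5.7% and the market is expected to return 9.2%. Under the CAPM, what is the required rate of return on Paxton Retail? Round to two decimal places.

12.60%

β = Cov(R_i, R_m) / Var(R_m) = 0.07421 / 0.03766 = 1.9705
MRP = 9.2% − 5.7% = 3.50%
E(R) = R_f + β × MRP = 5.7% + 1.9705 × 3.5% = 12.60%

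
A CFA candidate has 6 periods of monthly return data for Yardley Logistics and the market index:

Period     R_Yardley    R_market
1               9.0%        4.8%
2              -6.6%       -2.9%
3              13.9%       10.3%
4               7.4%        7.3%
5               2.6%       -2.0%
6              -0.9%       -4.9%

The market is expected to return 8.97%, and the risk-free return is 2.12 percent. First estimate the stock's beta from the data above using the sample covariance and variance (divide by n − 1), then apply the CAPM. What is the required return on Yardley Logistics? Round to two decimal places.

Mean R_i = (9.0 − 6.6 + 13.9 + 7.4 + 2.6 − 0.9) / 6 = 4.2333%
Mean R_m = (4.8 − 2.9 + 10.3 + 7.3 − 2.0 − 4.9) / 6 = 2.1000%
Σ(R_i − R̄_i)(R_m − R̄_m) = 205.4000  ⇒  Cov = 205.4000 / 5 = 41.0800
Σ(R_m − R̄_m)² = 192.3800  ⇒  Var(R_m) = 192.3800 / 5 = 38.4760
β = Cov / Var(R_m) = 41.0800 / 38.4760 = 1.0677
MRP = 8.97% − 2.12% = 6.85%
E(R) = R_f + β × MRP = 2.12% + 1.0677 × 6.85% = 9.43%

9.43%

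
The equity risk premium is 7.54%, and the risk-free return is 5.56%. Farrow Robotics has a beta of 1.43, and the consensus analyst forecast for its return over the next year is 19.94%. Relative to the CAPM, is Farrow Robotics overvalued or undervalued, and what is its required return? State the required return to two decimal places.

Undervalued; required return 16.34%

Required return = R_f + β·MRP = 5.56% + 1.43 × 7.54% = 16.34%
Forecast 19.94% > required 16.34% → the stock plots above the SML → undervalued.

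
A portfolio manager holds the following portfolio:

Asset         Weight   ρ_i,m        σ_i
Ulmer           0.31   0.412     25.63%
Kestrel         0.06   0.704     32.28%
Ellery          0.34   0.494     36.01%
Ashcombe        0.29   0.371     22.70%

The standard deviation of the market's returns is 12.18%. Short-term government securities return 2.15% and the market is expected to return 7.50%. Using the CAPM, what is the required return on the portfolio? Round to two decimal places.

7.92%

β_Ulmer = 0.412 × 25.63% / 12.18% = 0.8670
β_Kestrel = 0.704 × 32.28% / 12.18% = 1.8658
β_Ellery = 0.494 × 36.01% / 12.18% = 1.4605
β_Ashcombe = 0.371 × 22.70% / 12.18% = 0.6914
β_P = Σ w_i β_i = 0.31×0.8670 + 0.06×1.8658 + 0.34×1.4605 + 0.29×0.6914 = 1.0778
MRP = 7.50% − 2.15% = 5.35%
E(R_P) = R_f + β_P × MRP = 2.15% + 1.0778 × 5.35% = 7.92%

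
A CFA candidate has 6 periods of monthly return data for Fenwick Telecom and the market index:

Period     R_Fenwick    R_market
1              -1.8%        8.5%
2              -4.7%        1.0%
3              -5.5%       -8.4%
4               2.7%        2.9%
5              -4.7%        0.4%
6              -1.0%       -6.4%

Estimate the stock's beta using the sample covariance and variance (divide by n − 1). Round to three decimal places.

Mean R_i = (-1.8 − 4.7 − 5.5 + 2.7 − 4.7 − 1.0) / 6 = -2.5000%
Mean R_m = (8.5 + 1.0 − 8.4 + 2.9 + 0.4 − 6.4) / 6 = -0.3333%
Σ(R_i − R̄_i)(R_m − R̄_m) = 33.5500  ⇒  Cov = 33.5500 / 5 = 6.7100
Σ(R_m − R̄_m)² = 192.6733  ⇒  Var(R_m) = 192.6733 / 5 = 38.5347
β = Cov / Var(R_m) = 6.7100 / 38.5347 = 0.1741

0.174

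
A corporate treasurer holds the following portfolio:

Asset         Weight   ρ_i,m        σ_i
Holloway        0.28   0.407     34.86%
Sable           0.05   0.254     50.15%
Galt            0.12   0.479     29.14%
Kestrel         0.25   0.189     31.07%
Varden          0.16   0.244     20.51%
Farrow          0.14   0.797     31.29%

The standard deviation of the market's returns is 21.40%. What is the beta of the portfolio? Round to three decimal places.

β_Holloway = 0.407 × 34.86% / 21.40% = 0.6630
β_Sable = 0.254 × 50.15% / 21.40% = 0.5952
β_Galt = 0.479 × 29.14% / 21.40% = 0.6522
β_Kestrel = 0.189 × 31.07% / 21.40% = 0.2744
β_Varden = 0.244 × 20.51% / 21.40% = 0.2339
β_Farrow = 0.797 × 31.29% / 21.40% = 1.1653
β_P = Σ w_i β_i = 0.28×0.6630 + 0.05×0.5952 + 0.12×0.6522 + 0.25×0.2744 + 0.16×0.2339 + 0.14×1.1653 = 0.5628

0.563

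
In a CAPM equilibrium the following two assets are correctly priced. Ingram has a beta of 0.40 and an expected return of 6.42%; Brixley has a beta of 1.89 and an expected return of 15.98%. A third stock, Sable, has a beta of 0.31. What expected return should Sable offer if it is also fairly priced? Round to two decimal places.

5.84%

MRP (SML slope) = (15.98% − 6.42%) / (1.89 − 0.40) = 9.56% / 1.49 = 6.4161%
R_f (intercept) = 6.42% − 0.40 × 6.4161% = 3.8536%
E(R_Sable) = R_f + β × MRP = 3.8536% + 0.31 × 6.4161% = 5.84%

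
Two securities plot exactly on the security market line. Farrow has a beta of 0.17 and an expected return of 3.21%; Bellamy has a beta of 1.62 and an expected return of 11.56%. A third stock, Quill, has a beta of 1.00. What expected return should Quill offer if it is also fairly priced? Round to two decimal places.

7.99%

MRP (SML slope) = (11.56% − 3.21%) / (1.62 − 0.17) = 8.35% / 1.45 = 5.7586%
R_f (intercept) = 3.21% − 0.17 × 5.7586% = 2.2310%
E(R_Quill) = R_f + β × MRP = 2.2310% + 1.00 × 5.7586% = 7.99%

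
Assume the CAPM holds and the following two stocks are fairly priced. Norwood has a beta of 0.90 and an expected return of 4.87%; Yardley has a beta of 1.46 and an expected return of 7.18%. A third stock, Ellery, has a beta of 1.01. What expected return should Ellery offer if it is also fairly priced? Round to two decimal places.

MRP (SML slope) = (7.18% − 4.87%) / (1.46 − 0.90) = 2.31% / 0.56 = 4.1250%
R_f (intercept) = 4.87% − 0.90 × 4.1250% = 1.1575%
E(R_Ellery) = R_f + β × MRP = 1.1575% + 1.01 × 4.1250% = 5.32%

5.32%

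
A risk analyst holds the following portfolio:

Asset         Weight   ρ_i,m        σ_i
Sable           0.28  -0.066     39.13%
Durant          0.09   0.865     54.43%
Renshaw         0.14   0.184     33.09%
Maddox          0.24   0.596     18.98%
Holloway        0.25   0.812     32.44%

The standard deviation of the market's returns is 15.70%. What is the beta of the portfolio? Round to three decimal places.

β_Sable = -0.066 × 39.13% / 15.70% = -0.1645
β_Durant = 0.865 × 54.43% / 15.70% = 2.9989
β_Renshaw = 0.184 × 33.09% / 15.70% = 0.3878
β_Maddox = 0.596 × 18.98% / 15.70% = 0.7205
β_Holloway = 0.812 × 32.44% / 15.70% = 1.6778
β_P = Σ w_i β_i = 0.28×-0.1645 + 0.09×2.9989 + 0.14×0.3878 + 0.24×0.7205 + 0.25×1.6778 = 0.8705

0.871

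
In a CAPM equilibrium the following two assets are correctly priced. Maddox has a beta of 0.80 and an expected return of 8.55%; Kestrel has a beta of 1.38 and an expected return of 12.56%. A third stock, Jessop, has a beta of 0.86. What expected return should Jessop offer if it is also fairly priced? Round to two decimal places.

MRP (SML slope) = (12.56% − 8.55%) / (1.38 − 0.80) = 4.01% / 0.58 = 6.9138%
R_f (intercept) = 8.55% − 0.80 × 6.9138% = 3.0190%
E(R_Jessop) = R_f + β × MRP = 3.0190% + 0.86 × 6.9138% = 8.96%

8.96%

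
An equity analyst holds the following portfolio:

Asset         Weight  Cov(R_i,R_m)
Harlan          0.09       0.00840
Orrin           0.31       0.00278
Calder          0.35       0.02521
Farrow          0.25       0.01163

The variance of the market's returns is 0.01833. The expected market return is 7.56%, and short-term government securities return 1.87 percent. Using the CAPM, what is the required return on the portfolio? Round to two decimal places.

6.01%

β_Harlan = 0.00840 / 0.01833 = 0.4583
β_Orrin = 0.00278 / 0.01833 = 0.1517
β_Calder = 0.02521 / 0.01833 = 1.3753
β_Farrow = 0.01163 / 0.01833 = 0.6345
β_P = Σ w_i β_i = 0.09×0.4583 + 0.31×0.1517 + 0.35×1.3753 + 0.25×0.6345 = 0.7283
MRP = 7.56% − 1.87% = 5.69%
E(R_P) = R_f + β_P × MRP = 1.87% + 0.7283 × 5.69% = 6.01%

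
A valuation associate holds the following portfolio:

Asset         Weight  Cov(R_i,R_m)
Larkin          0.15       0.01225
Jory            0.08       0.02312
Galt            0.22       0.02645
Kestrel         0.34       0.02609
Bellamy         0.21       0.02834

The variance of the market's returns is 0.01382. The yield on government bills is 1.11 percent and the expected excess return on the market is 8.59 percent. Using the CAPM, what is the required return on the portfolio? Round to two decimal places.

β_Larkin = 0.01225 / 0.01382 = 0.8864
β_Jory = 0.02312 / 0.01382 = 1.6729
β_Galt = 0.02645 / 0.01382 = 1.9139
β_Kestrel = 0.02609 / 0.01382 = 1.8878
β_Bellamy = 0.02834 / 0.01382 = 2.0507
β_P = Σ w_i β_i = 0.15×0.8864 + 0.08×1.6729 + 0.22×1.9139 + 0.34×1.8878 + 0.21×2.0507 = 1.7603
E(R_P) = R_f + β_P × MRP = 1.11% + 1.7603 × 8.59% = 16.23%

16.23%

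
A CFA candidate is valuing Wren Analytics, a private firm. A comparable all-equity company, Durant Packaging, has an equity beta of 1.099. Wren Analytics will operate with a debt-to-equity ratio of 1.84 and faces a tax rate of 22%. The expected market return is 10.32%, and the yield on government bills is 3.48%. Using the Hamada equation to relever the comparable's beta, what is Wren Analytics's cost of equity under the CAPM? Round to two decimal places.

β_L = β_U × [1 + (1 − t)(D/E)] = 1.099 × [1 + (1 − 0.22) × 1.84]
    = 1.099 × [1 + 0.78 × 1.84] = 1.099 × 2.4352 = 2.6763
MRP = 10.32% − 3.48% = 6.84%
E(R) = R_f + β_L × MRP = 3.48% + 2.6763 × 6.84% = 21.79%

21.79%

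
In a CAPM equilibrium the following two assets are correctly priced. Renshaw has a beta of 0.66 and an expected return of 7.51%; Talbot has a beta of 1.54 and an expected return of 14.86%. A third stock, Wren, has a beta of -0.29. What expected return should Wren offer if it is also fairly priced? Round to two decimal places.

MRP (SML slope) = (14.86% − 7.51%) / (1.54 − 0.66) = 7.35% / 0.88 = 8.3523%
R_f (intercept) = 7.51% − 0.66 × 8.3523% = 1.9975%
E(R_Wren) = R_f + β × MRP = 1.9975% + -0.29 × 8.3523% = -0.42%

-0.42%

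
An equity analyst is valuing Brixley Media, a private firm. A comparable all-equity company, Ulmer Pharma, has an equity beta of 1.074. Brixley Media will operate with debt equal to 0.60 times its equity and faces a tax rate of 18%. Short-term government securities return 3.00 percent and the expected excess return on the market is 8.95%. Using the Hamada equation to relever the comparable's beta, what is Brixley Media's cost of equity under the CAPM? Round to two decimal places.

β_L = β_U × [1 + (1 − t)(D/E)] = 1.074 × [1 + (1 − 0.18) × 0.60]
    = 1.074 × [1 + 0.82 × 0.60] = 1.074 × 1.4920 = 1.6024
E(R) = R_f + β_L × MRP = 3.00% + 1.6024 × 8.95% = 17.34%

17.34%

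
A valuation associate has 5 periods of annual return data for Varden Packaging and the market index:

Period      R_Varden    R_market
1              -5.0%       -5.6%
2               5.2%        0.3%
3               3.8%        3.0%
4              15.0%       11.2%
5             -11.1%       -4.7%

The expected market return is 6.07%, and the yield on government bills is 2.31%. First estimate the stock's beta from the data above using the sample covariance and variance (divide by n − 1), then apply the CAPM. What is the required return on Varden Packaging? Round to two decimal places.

Mean R_i = (-5.0 + 5.2 + 3.8 + 15.0 − 11.1) / 5 = 1.5800%
Mean R_m = (-5.6 + 0.3 + 3.0 + 11.2 − 4.7) / 5 = 0.8400%
Σ(R_i − R̄_i)(R_m − R̄_m) = 254.4940  ⇒  Cov = 254.4940 / 4 = 63.6235
Σ(R_m − R̄_m)² = 184.4520  ⇒  Var(R_m) = 184.4520 / 4 = 46.1130
β = Cov / Var(R_m) = 63.6235 / 46.1130 = 1.3797
MRP = 6.07% − 2.31% = 3.76%
E(R) = R_f + β × MRP = 2.31% + 1.3797 × 3.76% = 7.50%

7.50%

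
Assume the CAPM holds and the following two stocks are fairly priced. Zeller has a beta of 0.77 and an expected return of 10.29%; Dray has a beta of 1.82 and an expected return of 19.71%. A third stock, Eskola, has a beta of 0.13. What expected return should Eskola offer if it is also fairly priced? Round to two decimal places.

4.55%

MRP (SML slope) = (19.71% − 10.29%) / (1.82 − 0.77) = 9.42% / 1.05 = 8.9714%
R_f (intercept) = 10.29% − 0.77 × 8.9714% = 3.3820%
E(R_Eskola) = R_f + β × MRP = 3.3820% + 0.13 × 8.9714% = 4.55%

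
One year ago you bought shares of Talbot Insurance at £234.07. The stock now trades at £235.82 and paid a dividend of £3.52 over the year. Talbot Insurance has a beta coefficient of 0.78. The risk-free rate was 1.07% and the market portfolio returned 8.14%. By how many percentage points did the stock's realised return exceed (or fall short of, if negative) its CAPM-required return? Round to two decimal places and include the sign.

Realised HPR = (P1 + D1 − P0) / P0 = (235.82 + 3.52 − 234.07) / 234.07 = 5.27 / 234.07 = 2.2515%
MRP = 8.14% − 1.07% = 7.07%
CAPM required = R_f + β·MRP = 1.07% + 0.78 × 7.07% = 6.5846%
α = realised − required = 2.2515% − 6.5846% = -4.33%

-4.33%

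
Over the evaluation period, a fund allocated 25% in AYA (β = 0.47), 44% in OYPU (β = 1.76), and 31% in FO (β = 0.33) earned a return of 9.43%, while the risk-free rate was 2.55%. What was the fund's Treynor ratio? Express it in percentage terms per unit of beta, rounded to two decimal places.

6.92%

β_P = 0.25×0.47 + 0.44×1.76 + 0.31×0.33 = 0.9942
Treynor = (R_P − R_f) / β_P = (9.43% − 2.55%) / 0.9942 = 6.88% / 0.9942 = 6.92%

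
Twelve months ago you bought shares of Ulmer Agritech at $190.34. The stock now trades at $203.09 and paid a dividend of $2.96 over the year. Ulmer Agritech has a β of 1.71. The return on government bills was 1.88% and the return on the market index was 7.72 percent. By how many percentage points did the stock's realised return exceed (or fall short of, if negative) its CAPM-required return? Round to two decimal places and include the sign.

Realised HPR = (P1 + D1 − P0) / P0 = (203.09 + 2.96 − 190.34) / 190.34 = 15.71 / 190.34 = 8.2537%
MRP = 7.72% − 1.88% = 5.84%
CAPM required = R_f + β·MRP = 1.88% + 1.71 × 5.84% = 11.8664%
α = realised − required = 8.2537% − 11.8664% = -3.61%

-3.61%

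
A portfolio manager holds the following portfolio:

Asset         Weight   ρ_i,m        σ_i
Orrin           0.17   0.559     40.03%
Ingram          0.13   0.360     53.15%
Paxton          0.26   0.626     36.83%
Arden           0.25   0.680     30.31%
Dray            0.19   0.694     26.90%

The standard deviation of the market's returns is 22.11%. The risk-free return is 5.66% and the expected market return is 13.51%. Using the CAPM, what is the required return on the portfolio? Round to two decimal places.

β_Orrin = 0.559 × 40.03% / 22.11% = 1.0121
β_Ingram = 0.360 × 53.15% / 22.11% = 0.8654
β_Paxton = 0.626 × 36.83% / 22.11% = 1.0428
β_Arden = 0.680 × 30.31% / 22.11% = 0.9322
β_Dray = 0.694 × 26.90% / 22.11% = 0.8444
β_P = Σ w_i β_i = 0.17×1.0121 + 0.13×0.8654 + 0.26×1.0428 + 0.25×0.9322 + 0.19×0.8444 = 0.9492
MRP = 13.51% − 5.66% = 7.85%
E(R_P) = R_f + β_P × MRP = 5.66% + 0.9492 × 7.85% = 13.11%

13.11%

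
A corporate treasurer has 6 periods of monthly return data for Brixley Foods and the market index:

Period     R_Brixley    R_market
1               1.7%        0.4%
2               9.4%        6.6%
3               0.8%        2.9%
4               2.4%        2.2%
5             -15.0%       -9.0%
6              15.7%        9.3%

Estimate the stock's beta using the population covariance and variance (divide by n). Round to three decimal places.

1.611

Mean R_i = (1.7 + 9.4 + 0.8 + 2.4 − 15.0 + 15.7) / 6 = 2.5000%
Mean R_m = (0.4 + 6.6 + 2.9 + 2.2 − 9.0 + 9.3) / 6 = 2.0667%
Σ(R_i − R̄_i)(R_m − R̄_m) = 320.3300  ⇒  Cov = 320.3300 / 6 = 53.3883
Σ(R_m − R̄_m)² = 198.8333  ⇒  Var(R_m) = 198.8333 / 6 = 33.1389
β = Cov / Var(R_m) = 53.3883 / 33.1389 = 1.6110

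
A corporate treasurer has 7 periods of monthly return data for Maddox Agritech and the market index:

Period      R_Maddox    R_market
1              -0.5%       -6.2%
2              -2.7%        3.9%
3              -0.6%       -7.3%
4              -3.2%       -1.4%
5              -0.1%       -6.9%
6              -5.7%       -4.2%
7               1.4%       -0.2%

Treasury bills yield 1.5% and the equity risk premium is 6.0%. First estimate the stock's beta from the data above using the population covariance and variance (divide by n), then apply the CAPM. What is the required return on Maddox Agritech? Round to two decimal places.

0.89%

Mean R_i = (-0.5 − 2.7 − 0.6 − 3.2 − 0.1 − 5.7 + 1.4) / 7 = -1.6286%
Mean R_m = (-6.2 + 3.9 − 7.3 − 1.4 − 6.9 − 4.2 − 0.2) / 7 = -3.1857%
Σ(R_i − R̄_i)(R_m − R̄_m) = -10.5371  ⇒  Cov = -10.5371 / 7 = -1.5053
Σ(R_m − R̄_m)² = 103.1486  ⇒  Var(R_m) = 103.1486 / 7 = 14.7355
β = Cov / Var(R_m) = -1.5053 / 14.7355 = -0.1022
E(R) = R_f + β × MRP = 1.5% + -0.1022 × 6.0% = 0.89%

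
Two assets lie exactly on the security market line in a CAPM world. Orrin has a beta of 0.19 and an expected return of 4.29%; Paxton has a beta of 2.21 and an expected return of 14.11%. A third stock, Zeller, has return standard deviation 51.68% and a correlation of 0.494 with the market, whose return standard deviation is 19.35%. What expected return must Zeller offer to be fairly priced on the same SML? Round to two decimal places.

9.78%

MRP = (14.11% − 4.29%) / (2.21 − 0.19) = 4.8614%
R_f = 4.29% − 0.19 × 4.8614% = 3.3663%
β_Zeller = ρ·σ_i/σ_m = 0.494 × 51.68 / 19.35 = 1.3194
E(R_Zeller) = R_f + β × MRP = 3.3663% + 1.3194 × 4.8614% = 9.78%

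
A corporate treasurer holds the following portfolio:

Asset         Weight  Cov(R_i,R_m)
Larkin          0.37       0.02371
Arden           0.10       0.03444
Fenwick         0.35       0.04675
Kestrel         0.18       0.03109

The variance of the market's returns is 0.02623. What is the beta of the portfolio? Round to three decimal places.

β_Larkin = 0.02371 / 0.02623 = 0.9039
β_Arden = 0.03444 / 0.02623 = 1.3130
β_Fenwick = 0.04675 / 0.02623 = 1.7823
β_Kestrel = 0.03109 / 0.02623 = 1.1853
β_P = Σ w_i β_i = 0.37×0.9039 + 0.10×1.3130 + 0.35×1.7823 + 0.18×1.1853 = 1.3029

1.303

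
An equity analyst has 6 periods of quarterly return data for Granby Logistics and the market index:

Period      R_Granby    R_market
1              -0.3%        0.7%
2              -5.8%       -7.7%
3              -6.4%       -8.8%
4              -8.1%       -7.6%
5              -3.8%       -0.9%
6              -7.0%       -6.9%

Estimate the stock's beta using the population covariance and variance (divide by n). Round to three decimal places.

Mean R_i = (-0.3 − 5.8 − 6.4 − 8.1 − 3.8 − 7.0) / 6 = -5.2333%
Mean R_m = (0.7 − 7.7 − 8.8 − 7.6 − 0.9 − 6.9) / 6 = -5.2000%
Σ(R_i − R̄_i)(R_m − R̄_m) = 50.7700  ⇒  Cov = 50.7700 / 6 = 8.4617
Σ(R_m − R̄_m)² = 81.1600  ⇒  Var(R_m) = 81.1600 / 6 = 13.5267
β = Cov / Var(R_m) = 8.4617 / 13.5267 = 0.6256

0.626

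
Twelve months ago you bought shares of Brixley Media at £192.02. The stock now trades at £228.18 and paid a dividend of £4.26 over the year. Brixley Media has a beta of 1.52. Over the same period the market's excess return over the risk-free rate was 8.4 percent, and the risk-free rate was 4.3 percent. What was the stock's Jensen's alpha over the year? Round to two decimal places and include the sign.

Realised HPR = (P1 + D1 − P0) / P0 = (228.18 + 4.26 − 192.02) / 192.02 = 40.42 / 192.02 = 21.0499%
CAPM required = R_f + β·MRP = 4.3% + 1.52 × 8.4% = 17.0680%
α = realised − required = 21.0499% − 17.0680% = +3.98%

+3.98%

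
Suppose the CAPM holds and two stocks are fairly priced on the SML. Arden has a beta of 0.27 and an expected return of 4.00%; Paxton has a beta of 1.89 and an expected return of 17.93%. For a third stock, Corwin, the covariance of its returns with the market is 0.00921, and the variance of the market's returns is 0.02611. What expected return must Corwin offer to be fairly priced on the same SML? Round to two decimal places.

4.71%

MRP = (17.93% − 4.00%) / (1.89 − 0.27) = 8.5988%
R_f = 4.00% − 0.27 × 8.5988% = 1.6783%
β_Corwin = Cov / Var(R_m) = 0.00921 / 0.02611 = 0.3527
E(R_Corwin) = R_f + β × MRP = 1.6783% + 0.3527 × 8.5988% = 4.71%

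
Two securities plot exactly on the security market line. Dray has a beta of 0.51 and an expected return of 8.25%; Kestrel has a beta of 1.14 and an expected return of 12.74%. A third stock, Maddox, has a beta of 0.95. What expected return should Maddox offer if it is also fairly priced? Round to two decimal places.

MRP (SML slope) = (12.74% − 8.25%) / (1.14 − 0.51) = 4.49% / 0.63 = 7.1270%
R_f (intercept) = 8.25% − 0.51 × 7.1270% = 4.6152%
E(R_Maddox) = R_f + β × MRP = 4.6152% + 0.95 × 7.1270% = 11.39%

11.39%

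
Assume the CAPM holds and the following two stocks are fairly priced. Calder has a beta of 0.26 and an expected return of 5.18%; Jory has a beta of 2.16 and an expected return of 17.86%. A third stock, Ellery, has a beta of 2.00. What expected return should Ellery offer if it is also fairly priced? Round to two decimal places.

16.79%

MRP (SML slope) = (17.86% − 5.18%) / (2.16 − 0.26) = 12.68% / 1.90 = 6.6737%
R_f (intercept) = 5.18% − 0.26 × 6.6737% = 3.4448%
E(R_Ellery) = R_f + β × MRP = 3.4448% + 2.00 × 6.6737% = 16.79%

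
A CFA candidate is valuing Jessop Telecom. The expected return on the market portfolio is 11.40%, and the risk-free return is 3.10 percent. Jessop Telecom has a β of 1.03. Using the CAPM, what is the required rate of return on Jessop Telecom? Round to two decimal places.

11.65%

Market risk premium = E(R_m) − R_f = 11.40% − 3.10% = 8.30%
E(R) = R_f + β × MRP = 3.10% + 1.03 × 8.30% = 11.65%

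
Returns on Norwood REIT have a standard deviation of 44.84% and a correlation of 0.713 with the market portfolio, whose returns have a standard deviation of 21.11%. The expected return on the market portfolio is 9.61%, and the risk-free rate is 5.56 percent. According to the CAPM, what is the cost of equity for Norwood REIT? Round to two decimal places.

11.69%

β = ρ × σ_i / σ_m = 0.713 × 44.84% / 21.11% = 1.5145
MRP = 9.61% − 5.56% = 4.05%
E(R) = 5.56% + 1.5145 × 4.05% = 11.69%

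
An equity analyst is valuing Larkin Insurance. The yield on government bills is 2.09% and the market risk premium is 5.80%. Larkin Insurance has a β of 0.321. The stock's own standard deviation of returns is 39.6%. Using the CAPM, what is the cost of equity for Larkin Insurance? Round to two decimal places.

3.95%

E(R) = R_f + β × MRP = 2.09% + 0.321 × 5.80% = 3.95%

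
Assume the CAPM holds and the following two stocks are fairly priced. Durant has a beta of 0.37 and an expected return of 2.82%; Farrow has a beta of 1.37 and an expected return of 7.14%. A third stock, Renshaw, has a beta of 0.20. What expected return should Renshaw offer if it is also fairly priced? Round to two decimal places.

2.09%

MRP (SML slope) = (7.14% − 2.82%) / (1.37 − 0.37) = 4.32% / 1.00 = 4.3200%
R_f (intercept) = 2.82% − 0.37 × 4.3200% = 1.2216%
E(R_Renshaw) = R_f + β × MRP = 1.2216% + 0.20 × 4.3200% = 2.09%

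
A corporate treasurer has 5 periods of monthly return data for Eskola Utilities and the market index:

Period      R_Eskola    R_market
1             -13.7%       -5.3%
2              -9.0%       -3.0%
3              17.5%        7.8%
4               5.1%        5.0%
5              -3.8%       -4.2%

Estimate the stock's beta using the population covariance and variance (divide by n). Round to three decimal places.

Mean R_i = (-13.7 − 9.0 + 17.5 + 5.1 − 3.8) / 5 = -0.7800%
Mean R_m = (-5.3 − 3.0 + 7.8 + 5.0 − 4.2) / 5 = 0.0600%
Σ(R_i − R̄_i)(R_m − R̄_m) = 277.8040  ⇒  Cov = 277.8040 / 5 = 55.5608
Σ(R_m − R̄_m)² = 140.5520  ⇒  Var(R_m) = 140.5520 / 5 = 28.1104
β = Cov / Var(R_m) = 55.5608 / 28.1104 = 1.9765

1.977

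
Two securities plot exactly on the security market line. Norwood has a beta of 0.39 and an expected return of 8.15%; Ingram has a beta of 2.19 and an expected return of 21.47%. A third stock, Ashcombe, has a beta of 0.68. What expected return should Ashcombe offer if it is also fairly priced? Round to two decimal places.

MRP (SML slope) = (21.47% − 8.15%) / (2.19 − 0.39) = 13.32% / 1.80 = 7.4000%
R_f (intercept) = 8.15% − 0.39 × 7.4000% = 5.2640%
E(R_Ashcombe) = R_f + β × MRP = 5.2640% + 0.68 × 7.4000% = 10.30%

10.30%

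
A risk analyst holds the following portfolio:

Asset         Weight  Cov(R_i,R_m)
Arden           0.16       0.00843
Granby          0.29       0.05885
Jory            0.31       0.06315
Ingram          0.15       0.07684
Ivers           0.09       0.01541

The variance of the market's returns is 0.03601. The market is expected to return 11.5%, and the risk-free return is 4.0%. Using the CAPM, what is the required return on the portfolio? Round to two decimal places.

β_Arden = 0.00843 / 0.03601 = 0.2341
β_Granby = 0.05885 / 0.03601 = 1.6343
β_Jory = 0.06315 / 0.03601 = 1.7537
β_Ingram = 0.07684 / 0.03601 = 2.1339
β_Ivers = 0.01541 / 0.03601 = 0.4279
β_P = Σ w_i β_i = 0.16×0.2341 + 0.29×1.6343 + 0.31×1.7537 + 0.15×2.1339 + 0.09×0.4279 = 1.4136
MRP = 11.5% − 4.0% = 7.50%
E(R_P) = R_f + β_P × MRP = 4.0% + 1.4136 × 7.5% = 14.60%

14.60%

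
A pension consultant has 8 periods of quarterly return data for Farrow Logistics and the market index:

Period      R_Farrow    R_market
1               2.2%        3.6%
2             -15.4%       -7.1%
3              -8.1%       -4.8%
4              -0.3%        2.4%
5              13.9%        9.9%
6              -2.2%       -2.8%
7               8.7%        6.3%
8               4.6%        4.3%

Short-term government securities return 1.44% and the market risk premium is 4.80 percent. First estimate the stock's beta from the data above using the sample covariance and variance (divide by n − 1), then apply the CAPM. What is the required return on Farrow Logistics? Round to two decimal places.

Mean R_i = (2.2 − 15.4 − 8.1 − 0.3 + 13.9 − 2.2 + 8.7 + 4.6) / 8 = 0.4250%
Mean R_m = (3.6 − 7.1 − 4.8 + 2.4 + 9.9 − 2.8 + 6.3 + 4.3) / 8 = 1.4750%
Σ(R_i − R̄_i)(R_m − R̄_m) = 368.7650  ⇒  Cov = 368.7650 / 7 = 52.6807
Σ(R_m − R̄_m)² = 238.7950  ⇒  Var(R_m) = 238.7950 / 7 = 34.1136
β = Cov / Var(R_m) = 52.6807 / 34.1136 = 1.5443
E(R) = R_f + β × MRP = 1.44% + 1.5443 × 4.80% = 8.85%

8.85%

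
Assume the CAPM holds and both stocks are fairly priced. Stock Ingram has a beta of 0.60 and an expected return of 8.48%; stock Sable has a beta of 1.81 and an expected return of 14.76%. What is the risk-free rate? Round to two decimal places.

5.37%

Both satisfy E(R) = R_f + β·MRP, so the slope of the SML is
MRP = (14.76% − 8.48%) / (1.81 − 0.60) = 6.28% / 1.21 = 5.1901%
R_f = E(R_Ingram) − β_Ingram·MRP = 8.48% − 0.60 × 5.1901% = 5.3659%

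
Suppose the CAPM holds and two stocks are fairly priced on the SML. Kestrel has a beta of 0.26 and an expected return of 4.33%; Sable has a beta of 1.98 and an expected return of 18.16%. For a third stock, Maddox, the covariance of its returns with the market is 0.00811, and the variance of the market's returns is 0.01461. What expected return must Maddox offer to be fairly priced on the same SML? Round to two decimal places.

6.70%

MRP = (18.16% − 4.33%) / (1.98 − 0.26) = 8.0407%
R_f = 4.33% − 0.26 × 8.0407% = 2.2394%
β_Maddox = Cov / Var(R_m) = 0.00811 / 0.01461 = 0.5551
E(R_Maddox) = R_f + β × MRP = 2.2394% + 0.5551 × 8.0407% = 6.70%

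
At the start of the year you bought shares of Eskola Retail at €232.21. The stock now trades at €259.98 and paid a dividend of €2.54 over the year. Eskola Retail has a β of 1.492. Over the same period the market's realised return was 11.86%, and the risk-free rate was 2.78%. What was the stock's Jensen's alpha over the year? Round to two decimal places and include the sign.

-3.27%

Realised HPR = (P1 + D1 − P0) / P0 = (259.98 + 2.54 − 232.21) / 232.21 = 30.31 / 232.21 = 13.0528%
MRP = 11.86% − 2.78% = 9.08%
CAPM required = R_f + β·MRP = 2.78% + 1.492 × 9.08% = 16.32736%
α = realised − required = 13.0528% − 16.32736% = -3.27%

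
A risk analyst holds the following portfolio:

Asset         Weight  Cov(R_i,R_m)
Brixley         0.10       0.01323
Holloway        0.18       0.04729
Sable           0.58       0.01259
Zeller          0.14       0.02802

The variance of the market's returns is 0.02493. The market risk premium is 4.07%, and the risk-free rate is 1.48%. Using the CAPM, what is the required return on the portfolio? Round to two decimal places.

4.92%

β_Brixley = 0.01323 / 0.02493 = 0.5307
β_Holloway = 0.04729 / 0.02493 = 1.8969
β_Sable = 0.01259 / 0.02493 = 0.5050
β_Zeller = 0.02802 / 0.02493 = 1.1239
β_P = Σ w_i β_i = 0.10×0.5307 + 0.18×1.8969 + 0.58×0.5050 + 0.14×1.1239 = 0.8448
E(R_P) = R_f + β_P × MRP = 1.48% + 0.8448 × 4.07% = 4.92%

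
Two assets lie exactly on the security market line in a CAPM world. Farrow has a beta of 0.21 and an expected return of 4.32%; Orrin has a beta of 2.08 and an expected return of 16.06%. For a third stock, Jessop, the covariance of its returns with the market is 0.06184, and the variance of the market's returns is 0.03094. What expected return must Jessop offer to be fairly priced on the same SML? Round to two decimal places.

MRP = (16.06% − 4.32%) / (2.08 − 0.21) = 6.2781%
R_f = 4.32% − 0.21 × 6.2781% = 3.0016%
β_Jessop = Cov / Var(R_m) = 0.06184 / 0.03094 = 1.9987
E(R_Jessop) = R_f + β × MRP = 3.0016% + 1.9987 × 6.2781% = 15.55%

15.55%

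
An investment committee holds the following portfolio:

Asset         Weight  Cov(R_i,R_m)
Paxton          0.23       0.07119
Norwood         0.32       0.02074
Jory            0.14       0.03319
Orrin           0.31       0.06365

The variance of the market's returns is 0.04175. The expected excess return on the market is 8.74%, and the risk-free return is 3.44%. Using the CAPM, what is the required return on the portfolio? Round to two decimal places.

13.36%

β_Paxton = 0.07119 / 0.04175 = 1.7051
β_Norwood = 0.02074 / 0.04175 = 0.4968
β_Jory = 0.03319 / 0.04175 = 0.7950
β_Orrin = 0.06365 / 0.04175 = 1.5246
β_P = Σ w_i β_i = 0.23×1.7051 + 0.32×0.4968 + 0.14×0.7950 + 0.31×1.5246 = 1.1351
E(R_P) = R_f + β_P × MRP = 3.44% + 1.1351 × 8.74% = 13.36%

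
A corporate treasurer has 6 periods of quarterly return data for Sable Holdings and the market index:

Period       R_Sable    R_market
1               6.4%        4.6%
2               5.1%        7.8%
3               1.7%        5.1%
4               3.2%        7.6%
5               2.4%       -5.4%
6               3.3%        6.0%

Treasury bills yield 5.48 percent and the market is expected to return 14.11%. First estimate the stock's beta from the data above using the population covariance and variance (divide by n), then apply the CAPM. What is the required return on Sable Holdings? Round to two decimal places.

6.51%

Mean R_i = (6.4 + 5.1 + 1.7 + 3.2 + 2.4 + 3.3) / 6 = 3.6833%
Mean R_m = (4.6 + 7.8 + 5.1 + 7.6 − 5.4 + 6.0) / 6 = 4.2833%
Σ(R_i − R̄_i)(R_m − R̄_m) = 14.3883  ⇒  Cov = 14.3883 / 6 = 2.3981
Σ(R_m − R̄_m)² = 120.8483  ⇒  Var(R_m) = 120.8483 / 6 = 20.1414
β = Cov / Var(R_m) = 2.3981 / 20.1414 = 0.1191
MRP = 14.11% − 5.48% = 8.63%
E(R) = R_f + β × MRP = 5.48% + 0.1191 × 8.63% = 6.51%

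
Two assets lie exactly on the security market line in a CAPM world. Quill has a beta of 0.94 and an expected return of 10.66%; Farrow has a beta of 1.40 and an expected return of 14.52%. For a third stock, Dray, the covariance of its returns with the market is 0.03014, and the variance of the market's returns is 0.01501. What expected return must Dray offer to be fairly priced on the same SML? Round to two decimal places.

19.62%

MRP = (14.52% − 10.66%) / (1.40 − 0.94) = 8.3913%
R_f = 10.66% − 0.94 × 8.3913% = 2.7722%
β_Dray = Cov / Var(R_m) = 0.03014 / 0.01501 = 2.0080
E(R_Dray) = R_f + β × MRP = 2.7722% + 2.0080 × 8.3913% = 19.62%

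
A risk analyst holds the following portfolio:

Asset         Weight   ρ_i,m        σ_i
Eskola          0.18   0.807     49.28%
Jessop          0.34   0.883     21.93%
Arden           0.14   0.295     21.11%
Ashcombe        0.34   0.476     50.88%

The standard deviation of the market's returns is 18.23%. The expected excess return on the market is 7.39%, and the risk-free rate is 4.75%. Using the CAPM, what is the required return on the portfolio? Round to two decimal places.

β_Eskola = 0.807 × 49.28% / 18.23% = 2.1815
β_Jessop = 0.883 × 21.93% / 18.23% = 1.0622
β_Arden = 0.295 × 21.11% / 18.23% = 0.3416
β_Ashcombe = 0.476 × 50.88% / 18.23% = 1.3285
β_P = Σ w_i β_i = 0.18×2.1815 + 0.34×1.0622 + 0.14×0.3416 + 0.34×1.3285 = 1.2533
E(R_P) = R_f + β_P × MRP = 4.75% + 1.2533 × 7.39% = 14.01%

14.01%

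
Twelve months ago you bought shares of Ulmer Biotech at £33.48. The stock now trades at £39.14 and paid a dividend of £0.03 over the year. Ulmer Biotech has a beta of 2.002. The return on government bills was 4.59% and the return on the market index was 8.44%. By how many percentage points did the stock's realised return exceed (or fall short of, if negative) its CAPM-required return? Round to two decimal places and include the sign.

Realised HPR = (P1 + D1 − P0) / P0 = (39.14 + 0.03 − 33.48) / 33.48 = 5.69 / 33.48 = 16.9952%
MRP = 8.44% − 4.59% = 3.85%
CAPM required = R_f + β·MRP = 4.59% + 2.002 × 3.85% = 12.29770%
α = realised − required = 16.9952% − 12.29770% = +4.70%

+4.70%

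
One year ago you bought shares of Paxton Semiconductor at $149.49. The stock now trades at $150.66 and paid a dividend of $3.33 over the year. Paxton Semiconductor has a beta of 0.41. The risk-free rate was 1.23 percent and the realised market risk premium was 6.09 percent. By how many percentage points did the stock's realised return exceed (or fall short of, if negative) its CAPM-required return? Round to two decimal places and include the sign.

Realised HPR = (P1 + D1 − P0) / P0 = (150.66 + 3.33 − 149.49) / 149.49 = 4.50 / 149.49 = 3.0102%
CAPM required = R_f + β·MRP = 1.23% + 0.41 × 6.09% = 3.7269%
α = realised − required = 3.0102% − 3.7269% = -0.72%

-0.72%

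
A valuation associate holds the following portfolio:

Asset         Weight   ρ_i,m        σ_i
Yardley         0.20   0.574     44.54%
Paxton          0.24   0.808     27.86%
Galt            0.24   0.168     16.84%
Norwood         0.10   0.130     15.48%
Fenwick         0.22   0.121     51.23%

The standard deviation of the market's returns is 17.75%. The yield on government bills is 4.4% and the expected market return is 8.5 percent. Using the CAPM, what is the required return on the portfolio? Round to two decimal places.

β_Yardley = 0.574 × 44.54% / 17.75% = 1.4403
β_Paxton = 0.808 × 27.86% / 17.75% = 1.2682
β_Galt = 0.168 × 16.84% / 17.75% = 0.1594
β_Norwood = 0.130 × 15.48% / 17.75% = 0.1134
β_Fenwick = 0.121 × 51.23% / 17.75% = 0.3492
β_P = Σ w_i β_i = 0.20×1.4403 + 0.24×1.2682 + 0.24×0.1594 + 0.10×0.1134 + 0.22×0.3492 = 0.7188
MRP = 8.5% − 4.4% = 4.10%
E(R_P) = R_f + β_P × MRP = 4.4% + 0.7188 × 4.1% = 7.35%

7.35%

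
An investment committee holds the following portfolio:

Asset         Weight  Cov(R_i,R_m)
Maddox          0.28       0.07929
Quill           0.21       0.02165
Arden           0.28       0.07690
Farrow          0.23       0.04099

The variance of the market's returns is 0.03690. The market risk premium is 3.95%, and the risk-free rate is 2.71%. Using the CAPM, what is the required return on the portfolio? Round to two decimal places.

β_Maddox = 0.07929 / 0.03690 = 2.1488
β_Quill = 0.02165 / 0.03690 = 0.5867
β_Arden = 0.07690 / 0.03690 = 2.0840
β_Farrow = 0.04099 / 0.03690 = 1.1108
β_P = Σ w_i β_i = 0.28×2.1488 + 0.21×0.5867 + 0.28×2.0840 + 0.23×1.1108 = 1.5639
E(R_P) = R_f + β_P × MRP = 2.71% + 1.5639 × 3.95% = 8.89%

8.89%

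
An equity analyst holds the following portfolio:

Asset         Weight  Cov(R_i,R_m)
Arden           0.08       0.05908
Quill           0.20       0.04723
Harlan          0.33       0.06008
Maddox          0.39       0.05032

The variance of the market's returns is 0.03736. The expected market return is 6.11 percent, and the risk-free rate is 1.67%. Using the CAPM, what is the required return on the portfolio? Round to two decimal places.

8.04%

β_Arden = 0.05908 / 0.03736 = 1.5814
β_Quill = 0.04723 / 0.03736 = 1.2642
β_Harlan = 0.06008 / 0.03736 = 1.6081
β_Maddox = 0.05032 / 0.03736 = 1.3469
β_P = Σ w_i β_i = 0.08×1.5814 + 0.20×1.2642 + 0.33×1.6081 + 0.39×1.3469 = 1.4353
MRP = 6.11% − 1.67% = 4.44%
E(R_P) = R_f + β_P × MRP = 1.67% + 1.4353 × 4.44% = 8.04%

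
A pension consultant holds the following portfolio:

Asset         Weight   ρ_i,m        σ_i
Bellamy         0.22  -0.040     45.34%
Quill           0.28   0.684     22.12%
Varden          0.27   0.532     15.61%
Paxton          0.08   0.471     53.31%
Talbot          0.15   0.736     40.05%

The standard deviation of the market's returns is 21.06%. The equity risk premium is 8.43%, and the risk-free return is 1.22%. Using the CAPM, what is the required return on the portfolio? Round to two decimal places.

β_Bellamy = -0.040 × 45.34% / 21.06% = -0.0861
β_Quill = 0.684 × 22.12% / 21.06% = 0.7184
β_Varden = 0.532 × 15.61% / 21.06% = 0.3943
β_Paxton = 0.471 × 53.31% / 21.06% = 1.1923
β_Talbot = 0.736 × 40.05% / 21.06% = 1.3997
β_P = Σ w_i β_i = 0.22×-0.0861 + 0.28×0.7184 + 0.27×0.3943 + 0.08×1.1923 + 0.15×1.3997 = 0.5940
E(R_P) = R_f + β_P × MRP = 1.22% + 0.5940 × 8.43% = 6.23%

6.23%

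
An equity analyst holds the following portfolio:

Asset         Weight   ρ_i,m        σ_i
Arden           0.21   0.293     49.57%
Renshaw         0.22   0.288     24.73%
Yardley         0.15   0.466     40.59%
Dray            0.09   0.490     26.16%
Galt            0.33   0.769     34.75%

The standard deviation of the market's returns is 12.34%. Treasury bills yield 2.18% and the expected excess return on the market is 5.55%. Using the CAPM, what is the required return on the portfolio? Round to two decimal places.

β_Arden = 0.293 × 49.57% / 12.34% = 1.1770
β_Renshaw = 0.288 × 24.73% / 12.34% = 0.5772
β_Yardley = 0.466 × 40.59% / 12.34% = 1.5328
β_Dray = 0.490 × 26.16% / 12.34% = 1.0388
β_Galt = 0.769 × 34.75% / 12.34% = 2.1655
β_P = Σ w_i β_i = 0.21×1.1770 + 0.22×0.5772 + 0.15×1.5328 + 0.09×1.0388 + 0.33×2.1655 = 1.4122
E(R_P) = R_f + β_P × MRP = 2.18% + 1.4122 × 5.55% = 10.02%

10.02%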